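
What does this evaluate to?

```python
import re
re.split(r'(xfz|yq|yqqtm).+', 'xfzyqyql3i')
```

Matches to split on: at [0:10] → 'xfzyqyql3i'.
Because the pattern has a capturing group, `split` also inserts each captured text between the pieces.

['', 'xfz', '']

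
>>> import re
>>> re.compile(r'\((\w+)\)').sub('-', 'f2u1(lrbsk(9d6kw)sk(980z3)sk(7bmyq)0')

Matches: at [10:17] → '(9d6kw)'; at [19:26] → '(980z3)'; at [28:35] → '(7bmyq)'.
`sub` substitutes '-' at each match site.

'f2u1(lrbsk-sk-sk-0'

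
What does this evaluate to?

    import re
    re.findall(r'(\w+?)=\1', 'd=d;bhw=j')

['d']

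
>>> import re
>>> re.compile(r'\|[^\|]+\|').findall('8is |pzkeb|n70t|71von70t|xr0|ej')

No capturing groups, so `findall` returns the 2 full match strings.

['|pzkeb|', '|71von70t|']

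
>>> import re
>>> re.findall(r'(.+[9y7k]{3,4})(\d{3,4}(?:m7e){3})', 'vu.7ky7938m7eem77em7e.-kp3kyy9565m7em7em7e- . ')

[('vu.7ky7938m7eem77em7e.-kp3kyy9', '565m7em7em7e')]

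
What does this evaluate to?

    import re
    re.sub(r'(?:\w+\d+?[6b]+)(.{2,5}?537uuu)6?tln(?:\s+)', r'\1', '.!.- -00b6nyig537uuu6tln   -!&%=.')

This matches one or more of a word character, then one or more of a digit (lazy), then one or more of one of [6b] (non-capturing group); then 2 to 5 of any character (lazy), then the literal '537', then the literal 'uuu' (captured); then optionally a literal '6', then the literal 'tln'; then one or more of whitespace (non-capturing group).
Matches: at [6:27] → '00b6nyig537uuu6tln   '.
Each match is replaced using the text its own group 1 captured.

'.!.- -nyig537uuu-!&%=.'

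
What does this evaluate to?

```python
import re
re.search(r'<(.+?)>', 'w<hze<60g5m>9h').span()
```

(1, 12)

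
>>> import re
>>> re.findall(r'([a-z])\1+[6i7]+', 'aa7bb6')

['a', 'b']

A backreference is literal: `\1` must see the identical characters the first group matched.
`findall` collects group 1 from each match (2 total).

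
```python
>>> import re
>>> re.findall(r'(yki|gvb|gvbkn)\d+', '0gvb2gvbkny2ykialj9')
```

['gvb']

Because there's exactly one group, `findall` drops the full match and keeps group 1 from the one hit.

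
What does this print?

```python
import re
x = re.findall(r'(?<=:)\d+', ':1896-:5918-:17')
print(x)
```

['1896', '5918', '17']

The lookaround is zero-width — it requires the adjacent text to match without consuming it, so the asserted text isn't part of the match.
Matches: at [1:5] → '1896'; at [7:11] → '5918'; at [13:15] → '17'.
`findall` yields the raw match text (3 of them) because the pattern has no groups.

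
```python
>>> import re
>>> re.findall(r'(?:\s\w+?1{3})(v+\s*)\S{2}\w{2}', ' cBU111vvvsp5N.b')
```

The pattern matches whitespace, then one or more of a word character (lazy), then exactly 3 of a literal '1' (non-capturing group); then one or more of a literal 'v', then zero or more of whitespace (captured); then exactly 2 of a non-whitespace character, then exactly 2 of a word character.
Matches: at [0:14] match ' cBU111vvvsp5N', group 1 = 'vvv'.
Because there's exactly one group, `findall` drops the full match and keeps group 1 from the one hit.

['vvv']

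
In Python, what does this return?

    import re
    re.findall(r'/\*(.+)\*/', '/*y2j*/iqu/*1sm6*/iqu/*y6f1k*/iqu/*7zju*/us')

`findall` collects group 1 from the one match (1 total).

['y2j*/iqu/*1sm6*/iqu/*y6f1k*/iqu/*7zju']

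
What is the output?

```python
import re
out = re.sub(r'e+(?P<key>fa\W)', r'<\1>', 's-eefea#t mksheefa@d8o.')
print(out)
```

The pattern matches one or more of a literal 'e'; then the literal 'fa', then a non-word character (captured as 'key').
Matches: at [14:19] → 'eefa@'.
Each match is replaced using the text its own group 1 captured.

s-eefea#t mksh<fa@>d8o.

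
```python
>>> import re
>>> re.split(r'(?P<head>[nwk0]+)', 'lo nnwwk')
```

['lo ', 'nnwwk', '']

The pattern matches one or more of one of [nwk0] (captured as 'head').
Matches to split on: at [3:8] → 'nnwwk'.
With a capturing group present, the delimiter's captured portion is kept in the result list.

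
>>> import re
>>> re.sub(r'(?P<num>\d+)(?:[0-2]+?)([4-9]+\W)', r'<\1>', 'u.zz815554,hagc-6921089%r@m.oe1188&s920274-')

The pattern matches one or more of a digit (captured as 'num'); then one or more of a character in [0-2] (lazy) (non-capturing group); then one or more of a character in [4-9], then a non-word character (captured).
Matches: at [4:11] → '815554,'; at [16:24] → '6921089%'; at [30:35] → '1188&'; at [36:43] → '920274-'.
The replacement refers to a captured group, so each match is rewritten using its own captured text.

'u.zz<8>hagc-<6921>r@m.oe<1>s<920>'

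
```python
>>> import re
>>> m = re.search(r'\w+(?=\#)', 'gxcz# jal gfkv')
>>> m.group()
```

'gxcz'

Lookahead/lookbehind check context without consuming it, so the matched span excludes the asserted characters.
The match spans [0:4] → 'gxcz'.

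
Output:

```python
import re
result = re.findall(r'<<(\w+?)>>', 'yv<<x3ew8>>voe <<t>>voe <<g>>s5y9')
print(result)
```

['x3ew8', 't', 'g']

One capturing group, so `findall` returns just the captured substring from each match — 3 in all.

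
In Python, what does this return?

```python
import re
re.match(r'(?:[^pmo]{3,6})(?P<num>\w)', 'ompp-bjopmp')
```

None

This matches 3 to 6 of any character except [pmo] (non-capturing group); then a word character (captured as 'num').
`match` is anchored at position 0; if the pattern doesn't fit there, it returns None.
Here position 0 doesn't satisfy it, so the call returns None.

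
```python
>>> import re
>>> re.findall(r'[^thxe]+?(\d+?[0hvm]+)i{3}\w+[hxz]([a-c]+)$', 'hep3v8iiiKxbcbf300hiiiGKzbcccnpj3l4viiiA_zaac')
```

[('300h', 'aac')]

A non-greedy quantifier consumes as few characters as it can — just enough that the remainder of the pattern still matches from where it stops; whatever follows it matches normally.
`findall` packs the 2 group values into a tuple for every match.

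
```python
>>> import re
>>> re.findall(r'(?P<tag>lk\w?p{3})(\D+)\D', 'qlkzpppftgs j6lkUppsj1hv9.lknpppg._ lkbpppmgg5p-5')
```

This matches the literal 'lk', then optionally a word character, then exactly 3 of the literal 'p' (captured as 'tag'); then one or more of a non-digit (captured); then a non-digit.
Matches: at [1:13] match 'lkzpppftgs j', groups = ('lkzppp', 'ftgs '); at [26:45] match 'lknpppg._ lkbpppmgg', groups = ('lknppp', 'g._ lkbpppmg').
With 2 capturing groups, `findall` returns a 2-tuple per match.

[('lkzppp', 'ftgs '), ('lknppp', 'g._ lkbpppmg')]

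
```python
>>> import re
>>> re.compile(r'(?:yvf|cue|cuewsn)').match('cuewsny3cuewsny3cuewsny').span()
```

`|` is ordered: at each position the engine commits to the first alternative that works.
`match` is anchored at position 0; if the pattern doesn't fit there, it returns None.
The match spans [0:3] → 'cue'.

(0, 3)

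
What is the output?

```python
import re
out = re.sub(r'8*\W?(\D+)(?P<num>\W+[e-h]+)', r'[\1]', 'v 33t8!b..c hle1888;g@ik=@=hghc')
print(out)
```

v 33t[b..c]le1[g@ik=@]c

This matches zero or more of the literal '8', then optionally a non-word character; then one or more of a non-digit (captured); then one or more of a non-word character, then one or more of a character in [e-h] (captured as 'num').
Matches: at [5:13] → '8!b..c h'; at [16:30] → '888;g@ik=@=hgh'.
`\1` in the replacement pulls in group 1's text for each match.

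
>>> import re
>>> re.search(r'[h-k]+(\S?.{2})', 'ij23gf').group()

The pattern matches one or more of a character in [h-k]; then optionally a non-whitespace character, then exactly 2 of any character (captured).
The match spans [0:5] → 'ij23g'.

'ij23g'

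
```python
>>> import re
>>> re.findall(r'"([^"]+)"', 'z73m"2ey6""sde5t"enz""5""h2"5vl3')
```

['2ey6', 'sde5t', '5', 'h2']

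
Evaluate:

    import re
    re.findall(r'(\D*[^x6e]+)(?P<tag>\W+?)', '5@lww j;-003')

This matches zero or more of a non-digit, then one or more of any character except [x6e] (captured); then one or more of a non-word character (lazy) (captured as 'tag').
Walking the string: at [0:9] match '5@lww j;-', groups = ('5@lww j;', '-').
2 groups means the one result is a tuple of 2 captured strings — 1 here.

[('5@lww j;', '-')]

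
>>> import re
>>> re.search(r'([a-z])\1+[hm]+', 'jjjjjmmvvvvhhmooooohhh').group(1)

`\1` has to match the exact text group 1 already captured.
`re.search` scans for the first position where the pattern succeeds.
The match spans [0:7] → 'jjjjjmm'.
Captured: group 1 = 'j'.

'j'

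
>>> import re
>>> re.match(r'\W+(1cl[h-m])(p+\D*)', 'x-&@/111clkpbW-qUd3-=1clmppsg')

Pattern: one or more of a non-word character; then the literal '1cl', then a character in [h-m] (captured); then one or more of the literal 'p', then zero or more of a non-digit (captured).
`match` is anchored at position 0; if the pattern doesn't fit there, it returns None.
Here position 0 doesn't satisfy it, so the call returns None.

None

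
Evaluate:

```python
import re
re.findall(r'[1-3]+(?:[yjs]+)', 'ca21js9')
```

['21js']

Since nothing is captured, `findall` lists the 1 matched substring directly.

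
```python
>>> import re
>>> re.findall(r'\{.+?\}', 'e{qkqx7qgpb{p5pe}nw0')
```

['{qkqx7qgpb{p5pe}']

`findall` yields the raw match text (1 of them) because the pattern has no groups.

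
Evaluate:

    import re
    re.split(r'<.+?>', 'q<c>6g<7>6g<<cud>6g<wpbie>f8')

['q', '6g', '6g', '6g', 'f8']

The `?` after the quantifier makes it lazy — it takes as little as possible before letting the rest of the pattern try.
`split` removes every match and returns the 5 fragments in between.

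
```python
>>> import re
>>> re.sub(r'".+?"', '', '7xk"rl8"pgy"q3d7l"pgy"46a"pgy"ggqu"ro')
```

Matches: at [3:8] → '"rl8"'; at [11:18] → '"q3d7l"'; at [21:26] → '"46a"'; at [29:35] → '"ggqu"'.
Each match is replaced by ''.

'7xkpgypgypgyro'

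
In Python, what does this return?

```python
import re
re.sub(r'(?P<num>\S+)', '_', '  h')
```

This matches one or more of a non-whitespace character (captured as 'num').
Each match is replaced by '_'.

'  _'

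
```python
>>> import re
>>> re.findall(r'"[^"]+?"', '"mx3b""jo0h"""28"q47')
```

['"mx3b"', '"jo0h"', '"28"']

Matches: at [0:6] → '"mx3b"'; at [6:12] → '"jo0h"'; at [13:17] → '"28"'.
Since nothing is captured, `findall` lists the 3 matched substrings directly.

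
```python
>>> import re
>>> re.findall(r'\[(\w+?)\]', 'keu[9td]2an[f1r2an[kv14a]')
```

['9td', 'kv14a']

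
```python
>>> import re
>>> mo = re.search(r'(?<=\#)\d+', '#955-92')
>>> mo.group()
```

'955'

The positive lookaround only admits positions where the adjacent text matches; those characters stay outside the span.
`search` walks the string left to right and returns the first match it finds.
The match spans [1:4] → '955'.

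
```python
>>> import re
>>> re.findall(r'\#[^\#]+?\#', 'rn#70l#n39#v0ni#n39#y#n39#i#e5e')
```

Matches: at [2:7] → '#70l#'; at [10:16] → '#v0ni#'; at [19:22] → '#y#'; at [25:28] → '#i#'.
Since nothing is captured, `findall` lists the 4 matched substrings directly.

['#70l#', '#v0ni#', '#y#', '#i#']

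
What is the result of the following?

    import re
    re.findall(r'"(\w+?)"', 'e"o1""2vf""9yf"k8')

Matches: at [1:5] match '"o1"', group 1 = 'o1'; at [5:10] match '"2vf"', group 1 = '2vf'; at [10:15] match '"9yf"', group 1 = '9yf'.
Because there's exactly one group, `findall` drops the full match and keeps group 1 from each hit.

['o1', '2vf', '9yf']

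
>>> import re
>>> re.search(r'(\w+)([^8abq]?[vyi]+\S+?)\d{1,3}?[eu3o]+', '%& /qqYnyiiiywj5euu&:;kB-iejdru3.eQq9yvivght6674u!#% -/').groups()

The pattern matches one or more of a word character (captured); then optionally any character except [8abq], then one or more of one of [vyi], then one or more of a non-whitespace character (lazy) (captured); then 1 to 3 of a digit (lazy), then one or more of one of [eu3o].
Because the quantifier is non-greedy, it stops expanding at the earliest point where the rest of the pattern can succeed.
`re.search` tries every starting position until one works.
The match spans [4:19] → 'qqYnyiiiywj5euu'.
Captured: group 1 = 'qqYnyiii', group 2 = 'ywj'.

('qqYnyiii', 'ywj')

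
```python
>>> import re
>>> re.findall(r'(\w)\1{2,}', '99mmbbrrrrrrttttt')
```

The backreference `\1` re-matches whatever the first group consumed, character for character.
Scanning left to right: at [6:12] match 'rrrrrr', group 1 = 'r'; at [12:17] match 'ttttt', group 1 = 't'.
`findall` collects group 1 from each match (2 total).

['r', 't']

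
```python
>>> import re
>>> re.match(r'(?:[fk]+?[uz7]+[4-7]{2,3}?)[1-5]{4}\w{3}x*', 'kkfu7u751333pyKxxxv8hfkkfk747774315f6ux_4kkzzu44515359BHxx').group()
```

Pattern: one or more of one of [fk] (lazy), then one or more of one of [uz7], then 2 to 3 of a character in [4-7] (lazy) (non-capturing group); then exactly 4 of a character in [1-5], then exactly 3 of a word character, then zero or more of the literal 'x'.
`re.match` only tries the pattern at the start of the string.
The match spans [0:18] → 'kkfu7u751333pyKxxx'.

'kkfu7u751333pyKxxx'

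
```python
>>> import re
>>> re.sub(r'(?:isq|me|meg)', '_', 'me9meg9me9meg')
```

'_9_g9_9_g'

Branches in `(...|...)` are attempted left-to-right; the first branch that allows the whole pattern to succeed is taken.
Matches: at [0:2] → 'me'; at [3:5] → 'me'; at [7:9] → 'me'; at [10:12] → 'me'.
`sub` substitutes '_' at each match site.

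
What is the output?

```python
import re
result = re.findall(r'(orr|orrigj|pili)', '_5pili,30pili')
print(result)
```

Walking the string: at [2:6] match 'pili', group 1 = 'pili'; at [9:13] match 'pili', group 1 = 'pili'.
`findall` collects group 1 from each match (2 total).

['pili', 'pili']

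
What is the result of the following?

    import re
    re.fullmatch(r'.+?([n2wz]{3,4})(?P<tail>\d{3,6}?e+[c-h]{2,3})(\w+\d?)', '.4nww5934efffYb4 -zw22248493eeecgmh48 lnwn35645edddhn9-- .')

None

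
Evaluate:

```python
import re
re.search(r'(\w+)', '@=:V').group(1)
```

The match spans [3:4] → 'V'.
Captured: group 1 = 'V'.

'V'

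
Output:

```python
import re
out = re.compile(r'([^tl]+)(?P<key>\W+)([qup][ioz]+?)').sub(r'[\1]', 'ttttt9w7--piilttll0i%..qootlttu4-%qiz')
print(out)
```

Because the quantifier is non-greedy, it stops expanding at the earliest point where the rest of the pattern can succeed.
`\1` in the replacement pulls in group 1's text for each match.

ttttt[9w7-]ilttll[0i%.]otltt[u4-]z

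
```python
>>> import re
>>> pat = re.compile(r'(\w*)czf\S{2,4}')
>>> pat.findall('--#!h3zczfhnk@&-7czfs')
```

One capturing group, so `findall` returns just the captured substring from the one match — 1 in all.

['h3z']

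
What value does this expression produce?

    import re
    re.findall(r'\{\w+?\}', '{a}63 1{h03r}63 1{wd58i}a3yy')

Scanning left to right: at [0:3] → '{a}'; at [7:13] → '{h03r}'; at [17:24] → '{wd58i}'.
`findall` yields the raw match text (3 of them) because the pattern has no groups.

['{a}', '{h03r}', '{wd58i}']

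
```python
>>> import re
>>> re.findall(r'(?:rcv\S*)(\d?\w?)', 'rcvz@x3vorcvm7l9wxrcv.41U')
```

The pattern matches the literal 'rcv', then zero or more of a non-whitespace character (non-capturing group); then optionally a digit, then optionally a word character (captured).
Walking the string: at [0:25] match 'rcvz@x3vorcvm7l9wxrcv.41U', group 1 = ''.
Because there's exactly one group, `findall` drops the full match and keeps group 1 from the one hit.

['']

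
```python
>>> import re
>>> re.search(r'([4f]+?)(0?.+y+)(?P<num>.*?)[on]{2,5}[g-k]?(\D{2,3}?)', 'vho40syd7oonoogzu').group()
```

The pattern matches one or more of one of [4f] (lazy) (captured); then optionally the literal '0', then one or more of any character, then one or more of a literal 'y' (captured); then zero or more of any character (lazy) (captured as 'num'); then 2 to 5 of one of [on], then optionally a character in [g-k]; then 2 to 3 of a non-digit (lazy) (captured).
`re.search` scans for the first position where the pattern succeeds.
The match spans [3:17] → '40syd7oonoogzu'.
Captured: group 1 = '4', group 2 = '0sy', group 3 = 'd7', group 4 = 'zu'.

'40syd7oonoogzu'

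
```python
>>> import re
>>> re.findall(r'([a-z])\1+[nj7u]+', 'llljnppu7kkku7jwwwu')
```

A backreference is literal: `\1` must see the identical characters the first group matched.
Scanning left to right: at [0:5] match 'llljn', group 1 = 'l'; at [5:9] match 'ppu7', group 1 = 'p'; at [9:15] match 'kkku7j', group 1 = 'k'; at [15:19] match 'wwwu', group 1 = 'w'.
One capturing group, so `findall` returns just the captured substring from each match — 4 in all.

['l', 'p', 'k', 'w']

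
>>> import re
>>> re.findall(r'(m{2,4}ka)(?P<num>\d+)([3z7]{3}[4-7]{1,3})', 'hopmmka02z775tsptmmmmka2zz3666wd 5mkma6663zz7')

Pattern: 2 to 4 of the literal 'm', then the literal 'ka' (captured); then one or more of a digit (captured as 'num'); then exactly 3 of one of [3z7], then 1 to 3 of a character in [4-7] (captured).
Matches: at [3:13] match 'mmka02z775', groups = ('mmka', '02', 'z775'); at [17:30] match 'mmmmka2zz3666', groups = ('mmmmka', '2', 'zz3666').
`findall` packs the 3 group values into a tuple for every match.

[('mmka', '02', 'z775'), ('mmmmka', '2', 'zz3666')]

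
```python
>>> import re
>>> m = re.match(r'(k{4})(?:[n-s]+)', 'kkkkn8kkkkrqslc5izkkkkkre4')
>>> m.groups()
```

The match spans [0:5] → 'kkkkn'.
Captured: group 1 = 'kkkk'.

('kkkk',)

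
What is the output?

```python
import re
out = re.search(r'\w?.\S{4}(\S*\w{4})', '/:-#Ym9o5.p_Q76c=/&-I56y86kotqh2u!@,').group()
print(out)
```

/:-#Ym9o5.p_Q76c=/&-I56y86kotqh2u

This matches optionally a word character, then any character; then exactly 4 of a non-whitespace character; then zero or more of a non-whitespace character, then exactly 4 of a word character (captured).
Unlike `match`, `search` isn't anchored — it looks for the pattern anywhere in the string.
The match spans [0:33] → '/:-#Ym9o5.p_Q76c=/&-I56y86kotqh2u'.
Captured: group 1 = 'm9o5.p_Q76c=/&-I56y86kotqh2u'.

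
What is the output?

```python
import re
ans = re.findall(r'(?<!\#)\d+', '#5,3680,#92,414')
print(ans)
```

A negative assertion filters positions out without eating any characters.
Since nothing is captured, `findall` lists the 3 matched substrings directly.

['3680', '2', '414']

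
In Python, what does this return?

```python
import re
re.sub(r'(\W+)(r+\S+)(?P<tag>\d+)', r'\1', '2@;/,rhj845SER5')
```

'2@;/,'

Each match is replaced using the text its own group 1 captured.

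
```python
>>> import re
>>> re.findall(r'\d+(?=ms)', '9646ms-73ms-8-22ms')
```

['9646', '73', '22']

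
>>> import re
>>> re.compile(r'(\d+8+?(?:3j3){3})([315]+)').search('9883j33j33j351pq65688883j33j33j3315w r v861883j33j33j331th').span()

(0, 14)

Pattern: one or more of a digit, then one or more of the literal '8' (lazy), then the literal '3j3' repeated 3 times (captured); then one or more of one of [315] (captured).
`re.search` tries every starting position until one works.
The match spans [0:14] → '9883j33j33j351'.
Captured: group 1 = '9883j33j33j3', group 2 = '51'.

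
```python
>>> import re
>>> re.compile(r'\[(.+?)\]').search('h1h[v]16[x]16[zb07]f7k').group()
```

Lazy quantifiers expand one character at a time until the remainder of the pattern can match.
`re.search` tries every starting position until one works.
The match spans [3:6] → '[v]'.
Captured: group 1 = 'v'.

'[v]'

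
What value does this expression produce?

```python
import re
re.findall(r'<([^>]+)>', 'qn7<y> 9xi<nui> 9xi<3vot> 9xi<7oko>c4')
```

['y', 'nui', '3vot', '7oko']

One capturing group, so `findall` returns just the captured substring from each match — 4 in all.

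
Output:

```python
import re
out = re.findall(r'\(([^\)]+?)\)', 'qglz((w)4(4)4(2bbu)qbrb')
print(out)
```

['(w', '4', '2bbu']

One capturing group, so `findall` returns just the captured substring from each match — 3 in all.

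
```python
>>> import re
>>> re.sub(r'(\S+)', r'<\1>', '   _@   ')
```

'   <_@>   '

`\1` in the replacement pulls in group 1's text for each match.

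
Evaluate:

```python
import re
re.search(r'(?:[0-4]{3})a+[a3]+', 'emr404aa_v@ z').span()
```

(3, 8)

The match spans [3:8] → '404aa'.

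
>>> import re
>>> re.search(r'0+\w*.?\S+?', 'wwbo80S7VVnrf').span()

The pattern matches one or more of a literal '0', then zero or more of a word character, then optionally any character; then one or more of a non-whitespace character (lazy).
The match spans [5:13] → '0S7VVnrf'.

(5, 13)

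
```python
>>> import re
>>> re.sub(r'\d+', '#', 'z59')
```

Pattern: one or more of a digit.
Matches: at [1:3] → '59'.
`sub` substitutes '#' at each match site.

'z#'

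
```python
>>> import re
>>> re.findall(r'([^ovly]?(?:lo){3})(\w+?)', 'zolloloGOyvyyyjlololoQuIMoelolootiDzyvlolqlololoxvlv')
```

[('jlololo', 'Q'), ('qlololo', 'x')]

This matches optionally any character except [ovly], then the literal 'lo' repeated 3 times (captured); then one or more of a word character (lazy) (captured).
Scanning left to right: at [14:22] match 'jlololoQ', groups = ('jlololo', 'Q'); at [41:49] match 'qlololox', groups = ('qlololo', 'x').
Multiple groups make `findall` return tuples — one 2-tuple for each match.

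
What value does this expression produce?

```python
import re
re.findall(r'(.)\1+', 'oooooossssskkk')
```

`\1` has to match the exact text group 1 already captured.
With a single group, `findall` returns only what that group captured — 3 items.

['o', 's', 'k']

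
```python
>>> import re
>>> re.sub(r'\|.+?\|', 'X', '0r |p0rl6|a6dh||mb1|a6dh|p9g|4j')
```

'0r Xa6dhXa6dhX4j'

The `?` after the quantifier makes it lazy — it takes as little as possible before letting the rest of the pattern try.
Every occurrence is swapped for 'X'.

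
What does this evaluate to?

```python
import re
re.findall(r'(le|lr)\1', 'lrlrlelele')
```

['lr', 'le']

After group 1 captures some text, `\1` only succeeds where that same text appears again.
Walking the string: at [0:4] match 'lrlr', group 1 = 'lr'; at [4:8] match 'lele', group 1 = 'le'.
Because there's exactly one group, `findall` drops the full match and keeps group 1 from each hit.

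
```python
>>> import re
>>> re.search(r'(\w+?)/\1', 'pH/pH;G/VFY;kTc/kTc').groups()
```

('pH',)

The backreference `\1` re-matches whatever the first group consumed, character for character.
`search` walks the string left to right and returns the first match it finds.
The match spans [0:5] → 'pH/pH'.
Captured: group 1 = 'pH'.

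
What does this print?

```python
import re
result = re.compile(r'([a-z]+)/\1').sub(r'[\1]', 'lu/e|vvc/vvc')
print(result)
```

lu/e|[vvc]

After group 1 captures some text, `\1` only succeeds where that same text appears again.
Matches: at [5:12] → 'vvc/vvc'.
Each match is replaced using the text its own group 1 captured.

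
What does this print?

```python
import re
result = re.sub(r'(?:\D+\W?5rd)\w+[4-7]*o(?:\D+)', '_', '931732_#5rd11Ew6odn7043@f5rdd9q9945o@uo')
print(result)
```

This matches one or more of a non-digit, then optionally a non-word character, then the literal '5rd' (non-capturing group); then one or more of a word character, then zero or more of a character in [4-7], then a literal 'o'; then one or more of a non-digit (non-capturing group).
Matches: at [6:19] → '_#5rd11Ew6odn'; at [23:39] → '@f5rdd9q9945o@uo'.
Every occurrence is swapped for '_'.

931732_7043_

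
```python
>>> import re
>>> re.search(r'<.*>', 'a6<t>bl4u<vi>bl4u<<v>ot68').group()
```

'<t>bl4u<vi>bl4u<<v>'

Unlike `match`, `search` isn't anchored — it looks for the pattern anywhere in the string.
The match spans [2:21] → '<t>bl4u<vi>bl4u<<v>'.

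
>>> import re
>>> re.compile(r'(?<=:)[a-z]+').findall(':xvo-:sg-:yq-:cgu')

['xvo', 'sg', 'yq', 'cgu']

The `(?=…)`/`(?<=…)` assertion just peeks at neighbouring text; it doesn't advance the match position.
With no groups in the pattern, `findall` gives back each whole match — 4 here.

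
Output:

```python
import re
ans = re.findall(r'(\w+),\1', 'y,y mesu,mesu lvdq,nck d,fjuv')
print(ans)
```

A backreference is literal: `\1` must see the identical characters the first group matched.
Scanning left to right: at [0:3] match 'y,y', group 1 = 'y'; at [4:13] match 'mesu,mesu', group 1 = 'mesu'.
With a single group, `findall` returns only what that group captured — 2 items.

['y', 'mesu']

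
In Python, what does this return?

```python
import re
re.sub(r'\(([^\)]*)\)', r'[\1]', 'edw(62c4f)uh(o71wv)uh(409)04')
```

'edw[62c4f]uh[o71wv]uh[409]04'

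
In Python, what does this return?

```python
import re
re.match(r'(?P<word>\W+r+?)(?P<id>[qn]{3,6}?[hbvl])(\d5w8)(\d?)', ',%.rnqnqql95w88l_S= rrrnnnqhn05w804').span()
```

(0, 15)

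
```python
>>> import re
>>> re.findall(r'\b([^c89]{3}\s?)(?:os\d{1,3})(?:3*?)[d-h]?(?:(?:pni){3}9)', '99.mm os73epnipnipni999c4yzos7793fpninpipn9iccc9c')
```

`findall` collects group 1 from the one match (1 total).

['.mm ']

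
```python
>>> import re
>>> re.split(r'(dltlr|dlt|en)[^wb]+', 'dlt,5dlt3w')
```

['', 'dlt', 'w']

With a capturing group present, the delimiter's captured portion is kept in the result list.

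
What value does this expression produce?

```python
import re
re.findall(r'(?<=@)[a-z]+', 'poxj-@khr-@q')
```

['khr', 'q']

Lookahead/lookbehind check context without consuming it, so the matched span excludes the asserted characters.
Walking the string: at [6:9] → 'khr'; at [11:12] → 'q'.
`findall` yields the raw match text (2 of them) because the pattern has no groups.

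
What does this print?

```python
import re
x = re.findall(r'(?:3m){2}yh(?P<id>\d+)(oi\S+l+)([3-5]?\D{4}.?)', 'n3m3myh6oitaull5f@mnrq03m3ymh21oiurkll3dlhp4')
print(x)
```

The pattern matches the literal '3m' repeated 2 times, then the literal 'yh'; then one or more of a digit (captured as 'id'); then the literal 'oi', then one or more of a non-whitespace character, then one or more of a literal 'l' (captured); then optionally a character in [3-5], then exactly 4 of a non-digit, then optionally any character (captured).
Scanning left to right: at [1:44] match '3m3myh6oitaull5f@mnrq03m3ymh21oiurkll3dlhp4', groups = ('6', 'oitaull5f@mnrq03m3ymh21oiurkll', '3dlhp4').
`findall` packs the 3 group values into a tuple for every match.

[('6', 'oitaull5f@mnrq03m3ymh21oiurkll', '3dlhp4')]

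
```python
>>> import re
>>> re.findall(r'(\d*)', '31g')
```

This matches zero or more of a digit (captured).
One capturing group, so `findall` returns just the captured substring from each match — 3 in all.

['31', '', '']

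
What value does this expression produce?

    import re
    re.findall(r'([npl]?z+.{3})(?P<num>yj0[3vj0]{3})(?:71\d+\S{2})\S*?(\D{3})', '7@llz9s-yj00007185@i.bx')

Pattern: optionally one of [npl], then one or more of a literal 'z', then exactly 3 of any character (captured); then the literal 'yj0', then exactly 3 of one of [3vj0] (captured as 'num'); then the literal '71', then one or more of a digit, then exactly 2 of a non-whitespace character (non-capturing group); then zero or more of a non-whitespace character (lazy); then exactly 3 of a non-digit (captured).
Scanning left to right: at [3:23] match 'lz9s-yj00007185@i.bx', groups = ('lz9s-', 'yj0000', '.bx').
`findall` packs the 3 group values into a tuple for every match.

[('lz9s-', 'yj0000', '.bx')]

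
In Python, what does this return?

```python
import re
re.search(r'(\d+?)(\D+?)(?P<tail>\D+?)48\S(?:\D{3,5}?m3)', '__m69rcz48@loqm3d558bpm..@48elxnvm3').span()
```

(3, 16)

The match spans [3:16] → '69rcz48@loqm3'.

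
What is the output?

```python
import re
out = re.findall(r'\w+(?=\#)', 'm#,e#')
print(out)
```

['m', 'e']

The lookaround is zero-width — it requires the adjacent text to match without consuming it, so the asserted text isn't part of the match.
Walking the string: at [0:1] → 'm'; at [3:4] → 'e'.
`findall` yields the raw match text (2 of them) because the pattern has no groups.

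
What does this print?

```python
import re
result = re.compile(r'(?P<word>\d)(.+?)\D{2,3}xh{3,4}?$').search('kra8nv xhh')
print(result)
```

This matches a digit (captured as 'word'); then one or more of any character (lazy) (captured); then 2 to 3 of a non-digit, then a literal 'x', then 3 to 4 of the literal 'h' (lazy); then anchored at the end.
Here no position works, so the call returns None.

None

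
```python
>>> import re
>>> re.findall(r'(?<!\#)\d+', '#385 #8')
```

`(?!…)`/`(?<!…)` only lets a position through if the neighbouring text does NOT match; no characters are consumed.
Matches: at [2:4] → '85'.
Since nothing is captured, `findall` lists the 1 matched substring directly.

['85']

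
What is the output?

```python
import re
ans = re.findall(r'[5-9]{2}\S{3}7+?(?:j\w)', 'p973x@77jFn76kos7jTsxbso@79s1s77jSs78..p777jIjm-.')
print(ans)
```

['973x@77jF', '76kos7jT', '79s1s77jS', '78..p777jI']

This matches exactly 2 of a character in [5-9], then exactly 3 of a non-whitespace character, then one or more of a literal '7' (lazy); then a literal 'j', then a word character (non-capturing group).
Matches: at [1:10] → '973x@77jF'; at [11:19] → '76kos7jT'; at [25:34] → '79s1s77jS'; at [35:45] → '78..p777jI'.
`findall` yields the raw match text (4 of them) because the pattern has no groups.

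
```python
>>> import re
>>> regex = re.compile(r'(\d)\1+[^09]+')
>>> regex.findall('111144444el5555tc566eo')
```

After group 1 captures some text, `\1` only succeeds where that same text appears again.
Scanning left to right: at [0:22] match '111144444el5555tc566eo', group 1 = '1'.
One capturing group, so `findall` returns just the captured substring from the one match — 1 in all.

['1']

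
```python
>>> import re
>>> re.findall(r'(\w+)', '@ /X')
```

['X']

This matches one or more of a word character (captured).
Matches: at [3:4] match 'X', group 1 = 'X'.
One capturing group, so `findall` returns just the captured substring from the one match — 1 in all.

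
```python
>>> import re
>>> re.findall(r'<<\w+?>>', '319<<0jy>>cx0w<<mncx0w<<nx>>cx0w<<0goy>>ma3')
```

['<<0jy>>', '<<nx>>', '<<0goy>>']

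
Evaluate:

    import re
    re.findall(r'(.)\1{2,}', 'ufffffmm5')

['f']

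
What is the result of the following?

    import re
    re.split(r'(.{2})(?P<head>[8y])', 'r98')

With a capturing group present, the delimiter's captured portion is kept in the result list.

['', 'r9', '8', '']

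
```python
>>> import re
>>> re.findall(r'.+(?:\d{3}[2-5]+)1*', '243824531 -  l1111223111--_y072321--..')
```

['243824531 -  l1111223111--_y072321']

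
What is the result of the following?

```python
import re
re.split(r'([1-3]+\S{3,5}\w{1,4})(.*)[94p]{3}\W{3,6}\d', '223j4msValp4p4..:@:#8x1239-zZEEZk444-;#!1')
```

['', '223j4msValp4', 'p4..:@:#8x1239-zZEEZk', '']

Pattern: one or more of a character in [1-3], then 3 to 5 of a non-whitespace character, then 1 to 4 of a word character (captured); then zero or more of any character (captured); then exactly 3 of one of [94p], then 3 to 6 of a non-word character, then a digit.
Matches to split on: at [0:41] → '223j4msValp4p4..:@:#8x1239-zZEEZk444-;#!1'.
Because the pattern has a capturing group, `split` also inserts each captured text between the pieces.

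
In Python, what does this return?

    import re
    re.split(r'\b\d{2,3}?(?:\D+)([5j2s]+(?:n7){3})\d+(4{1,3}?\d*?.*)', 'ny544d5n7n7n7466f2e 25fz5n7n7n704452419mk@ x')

The pattern matches a word boundary (`\b`, zero-width); then 2 to 3 of a digit (lazy); then one or more of a non-digit (non-capturing group); then one or more of one of [5j2s], then the literal 'n7' repeated 3 times (captured); then one or more of a digit; then 1 to 3 of the literal '4' (lazy), then zero or more of a digit (lazy), then zero or more of any character (captured).
Matches to split on: at [20:44] → '25fz5n7n7n704452419mk@ x'.
With a capturing group present, the delimiter's captured portion is kept in the result list.

['ny544d5n7n7n7466f2e ', '5n7n7n7', '419mk@ x', '']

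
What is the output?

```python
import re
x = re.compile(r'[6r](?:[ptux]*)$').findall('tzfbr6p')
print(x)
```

Pattern: one of [6r]; then zero or more of one of [ptux] (non-capturing group); then anchored at the end.
Matches: at [5:7] → '6p'.
No capturing groups, so `findall` returns the 1 full match string.

['6p']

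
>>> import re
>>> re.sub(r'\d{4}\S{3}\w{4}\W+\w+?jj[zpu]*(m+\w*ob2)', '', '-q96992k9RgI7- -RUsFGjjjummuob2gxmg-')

'-qgxmg-'

The pattern matches exactly 4 of a digit, then exactly 3 of a non-whitespace character, then exactly 4 of a word character; then one or more of a non-word character; then one or more of a word character (lazy), then the literal 'jj', then zero or more of one of [zpu]; then one or more of a literal 'm', then zero or more of a word character, then the literal 'ob2' (captured).
Matches: at [2:31] → '96992k9RgI7- -RUsFGjjjummuob2'.
Each match is replaced by ''.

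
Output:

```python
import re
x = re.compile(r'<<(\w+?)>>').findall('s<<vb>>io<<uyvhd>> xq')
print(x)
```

['vb', 'uyvhd']

Scanning left to right: at [1:7] match '<<vb>>', group 1 = 'vb'; at [9:18] match '<<uyvhd>>', group 1 = 'uyvhd'.
One capturing group, so `findall` returns just the captured substring from each match — 2 in all.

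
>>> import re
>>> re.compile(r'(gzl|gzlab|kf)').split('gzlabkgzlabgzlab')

['', 'gzl', 'abk', 'gzl', 'ab', 'gzl', 'ab']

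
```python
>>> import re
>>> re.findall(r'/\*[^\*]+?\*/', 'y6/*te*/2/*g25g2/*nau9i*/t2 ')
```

['/*te*/', '/*nau9i*/']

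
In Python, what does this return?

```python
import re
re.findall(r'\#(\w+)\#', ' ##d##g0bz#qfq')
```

['d', 'g0bz']

Matches: at [2:5] match '#d#', group 1 = 'd'; at [5:11] match '#g0bz#', group 1 = 'g0bz'.
Because there's exactly one group, `findall` drops the full match and keeps group 1 from each hit.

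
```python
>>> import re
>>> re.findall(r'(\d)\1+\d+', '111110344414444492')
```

`\1` has to match the exact text group 1 already captured.
Because there's exactly one group, `findall` drops the full match and keeps group 1 from the one hit.

['1']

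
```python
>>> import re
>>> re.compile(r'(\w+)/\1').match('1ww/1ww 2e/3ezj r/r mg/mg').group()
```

'1ww/1ww'

After group 1 captures some text, `\1` only succeeds where that same text appears again.
`re.match` only tries the pattern at the start of the string.
The match spans [0:7] → '1ww/1ww'.
Captured: group 1 = '1ww'.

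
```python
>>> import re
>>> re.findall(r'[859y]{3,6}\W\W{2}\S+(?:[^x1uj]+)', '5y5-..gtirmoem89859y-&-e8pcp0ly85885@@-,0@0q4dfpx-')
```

['5y5-..gtirmoem89859y-&-e8pcp0ly85885@@-,0@0q4dfpx-']

No capturing groups, so `findall` returns the 1 full match string.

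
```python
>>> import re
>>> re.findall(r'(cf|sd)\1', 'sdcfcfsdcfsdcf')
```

['cf']

After group 1 captures some text, `\1` only succeeds where that same text appears again.
Scanning left to right: at [2:6] match 'cfcf', group 1 = 'cf'.
`findall` collects group 1 from the one match (1 total).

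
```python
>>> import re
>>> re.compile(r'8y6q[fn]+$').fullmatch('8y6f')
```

`re.fullmatch` is like wrapping the pattern in `^…$` (in single-line mode).
Here the string isn't matched end-to-end, so the call returns None.

None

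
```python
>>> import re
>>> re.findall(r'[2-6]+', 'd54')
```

['54']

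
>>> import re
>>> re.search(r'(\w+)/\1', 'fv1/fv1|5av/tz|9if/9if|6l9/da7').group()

'fv1/fv1'

`\1` is not a pattern — it's the concrete string captured by group 1, re-applied verbatim.
The match spans [0:7] → 'fv1/fv1'.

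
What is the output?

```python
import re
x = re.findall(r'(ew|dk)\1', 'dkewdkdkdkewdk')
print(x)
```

['dk']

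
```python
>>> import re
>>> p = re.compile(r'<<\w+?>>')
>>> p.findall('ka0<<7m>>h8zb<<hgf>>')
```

['<<7m>>', '<<hgf>>']

Walking the string: at [3:9] → '<<7m>>'; at [13:20] → '<<hgf>>'.
With no groups in the pattern, `findall` gives back each whole match — 2 here.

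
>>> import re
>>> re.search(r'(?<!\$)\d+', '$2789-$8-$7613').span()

A negative assertion filters positions out without eating any characters.
Unlike `match`, `search` isn't anchored — it looks for the pattern anywhere in the string.
The match spans [2:5] → '789'.

(2, 5)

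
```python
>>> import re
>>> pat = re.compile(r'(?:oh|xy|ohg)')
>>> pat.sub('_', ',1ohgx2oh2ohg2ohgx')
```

Branches in `(...|...)` are attempted left-to-right; the first branch that allows the whole pattern to succeed is taken.
Every occurrence is swapped for '_'.

',1_gx2_2_g2_gx'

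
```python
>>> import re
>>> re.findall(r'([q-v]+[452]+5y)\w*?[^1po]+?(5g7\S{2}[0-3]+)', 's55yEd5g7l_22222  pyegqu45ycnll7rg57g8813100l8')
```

Pattern: one or more of a character in [q-v], then one or more of one of [452], then the literal '5y' (captured); then zero or more of a word character (lazy), then one or more of any character except [1po] (lazy); then the literal '5g7', then exactly 2 of a non-whitespace character, then one or more of a character in [0-3] (captured).
Scanning left to right: at [0:16] match 's55yEd5g7l_22222', groups = ('s55y', '5g7l_22222').
`findall` packs the 2 group values into a tuple for every match.

[('s55y', '5g7l_22222')]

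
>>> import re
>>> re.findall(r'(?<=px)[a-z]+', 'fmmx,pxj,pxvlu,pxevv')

['j', 'vlu', 'evv']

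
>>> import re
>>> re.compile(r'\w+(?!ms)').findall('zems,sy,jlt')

`(?!…)`/`(?<!…)` only lets a position through if the neighbouring text does NOT match; no characters are consumed.
No capturing groups, so `findall` returns the 3 full match strings.

['zems', 'sy', 'jlt']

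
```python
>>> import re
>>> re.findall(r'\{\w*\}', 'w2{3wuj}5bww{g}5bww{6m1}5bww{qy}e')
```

Walking the string: at [2:8] → '{3wuj}'; at [12:15] → '{g}'; at [19:24] → '{6m1}'; at [28:32] → '{qy}'.
Since nothing is captured, `findall` lists the 4 matched substrings directly.

['{3wuj}', '{g}', '{6m1}', '{qy}']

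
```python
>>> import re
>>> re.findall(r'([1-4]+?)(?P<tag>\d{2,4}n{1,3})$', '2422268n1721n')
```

[('1', '721n')]

This matches one or more of a character in [1-4] (lazy) (captured); then 2 to 4 of a digit, then 1 to 3 of a literal 'n' (captured as 'tag'); then anchored at the end.
Matches: at [8:13] match '1721n', groups = ('1', '721n').
With 2 capturing groups, `findall` returns a 2-tuple per match.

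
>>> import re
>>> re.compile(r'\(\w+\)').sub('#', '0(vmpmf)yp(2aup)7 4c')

'0#yp#7 4c'

Matches: at [1:8] → '(vmpmf)'; at [10:16] → '(2aup)'.
Each match is replaced by '#'.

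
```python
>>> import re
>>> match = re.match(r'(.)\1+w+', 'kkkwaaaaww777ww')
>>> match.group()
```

'kkkw'

`\1` is not a pattern — it's the concrete string captured by group 1, re-applied verbatim.
With `match`, the pattern is implicitly anchored at the beginning.
The match spans [0:4] → 'kkkw'.
Captured: group 1 = 'k'.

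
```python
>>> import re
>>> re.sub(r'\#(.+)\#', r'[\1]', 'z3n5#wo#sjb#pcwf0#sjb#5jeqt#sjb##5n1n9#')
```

Each match is replaced using the text its own group 1 captured.

'z3n5[wo#sjb#pcwf0#sjb#5jeqt#sjb##5n1n9]'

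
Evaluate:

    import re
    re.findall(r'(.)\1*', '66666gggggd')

A backreference is literal: `\1` must see the identical characters the first group matched.
`findall` collects group 1 from each match (3 total).

['6', 'g', 'd']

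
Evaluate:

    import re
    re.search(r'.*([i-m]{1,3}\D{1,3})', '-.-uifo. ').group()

'-.-uifo.'

Pattern: zero or more of any character; then 1 to 3 of a character in [i-m], then 1 to 3 of a non-digit (captured).
`re.search` scans for the first position where the pattern succeeds.
The match spans [0:8] → '-.-uifo.'.
Captured: group 1 = 'ifo.'.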